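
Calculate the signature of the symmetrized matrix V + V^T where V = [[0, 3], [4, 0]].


Step 1: V + V^T = [[0, 7], [7, 0]]
Step 2: trace = 0, det = -49
Step 3: Discriminant = 0^2 - 4*(-49) = 196
Step 4: Eigenvalues: 7, -7
Step 5: Signature = (# positive eigenvalues) - (# negative eigenvalues) = 0

0


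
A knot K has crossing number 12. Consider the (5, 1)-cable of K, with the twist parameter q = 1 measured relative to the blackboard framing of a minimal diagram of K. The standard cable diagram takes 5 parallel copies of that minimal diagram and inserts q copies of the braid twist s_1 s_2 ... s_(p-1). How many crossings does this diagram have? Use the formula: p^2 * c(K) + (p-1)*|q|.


Step 1: Each of the c(K) crossings of the companion diagram becomes p*p = p^2 crossings among the p parallel strands, and each of the |q| twists s_1 s_2 ... s_(p-1) adds (p-1) crossings.
  Crossings = p^2 * c(K) + (p-1)*|q|
Step 2: = 5^2 * 12 + (5-1)*1
Step 3: = 25*12 + 4*1
Step 4: = 300 + 4 = 304

304


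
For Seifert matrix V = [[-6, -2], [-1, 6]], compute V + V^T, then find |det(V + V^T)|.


Step 1: Form V + V^T where V = [[-6, -2], [-1, 6]]
  V^T = [[-6, -1], [-2, 6]]
  V + V^T = [[-12, -3], [-3, 12]]
Step 2: det(V + V^T) = (-12)*12 - (-3)*(-3)
  = -144 - 9 = -153
Step 3: Knot determinant = |det(V + V^T)| = |-153| = 153

153


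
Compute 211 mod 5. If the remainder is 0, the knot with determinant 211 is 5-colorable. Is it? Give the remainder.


Step 1: A knot is p-colorable if and only if p divides its determinant.
Step 2: Compute 211 mod 5.
211 = 42 * 5 + 1
Step 3: 211 mod 5 = 1
Step 4: The knot is 5-colorable: no

1


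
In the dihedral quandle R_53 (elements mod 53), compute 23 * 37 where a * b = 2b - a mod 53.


23 * 37 = 2*37 - 23 mod 53
= 74 - 23 mod 53
= 51 mod 53 = 51

51


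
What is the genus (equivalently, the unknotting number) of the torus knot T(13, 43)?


For a torus knot T(p,q), both the unknotting number and genus equal (p-1)(q-1)/2.
= (13-1)(43-1)/2
= 12*42/2
= 504/2 = 252

252


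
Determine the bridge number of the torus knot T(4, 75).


The bridge number of T(p,q) is min(p,q).
min(4, 75) = 4

4


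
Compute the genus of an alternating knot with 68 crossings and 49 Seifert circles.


For alternating knots, g = (c - s + 1)/2.
= (68 - 49 + 1)/2
= 20/2 = 10

10


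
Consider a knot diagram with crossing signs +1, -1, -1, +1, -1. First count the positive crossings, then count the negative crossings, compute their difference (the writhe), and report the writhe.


Step 1: Count positive crossings (+1).
Positive crossings: 2
Step 2: Count negative crossings (-1).
Negative crossings: 3
Step 3: Writhe = (positive) - (negative)
w = 2 - 3 = -1
Step 4: |w| = 1, and w is negative

-1


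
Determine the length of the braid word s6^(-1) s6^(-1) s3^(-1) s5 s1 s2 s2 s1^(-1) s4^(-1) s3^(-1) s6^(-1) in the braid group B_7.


The word length counts the number of generators (including inverses).
Listing each generator: s6^(-1), s6^(-1), s3^(-1), s5, s1, s2, s2, s1^(-1), s4^(-1), s3^(-1), s6^(-1)
There are 11 generators in this braid word.

11


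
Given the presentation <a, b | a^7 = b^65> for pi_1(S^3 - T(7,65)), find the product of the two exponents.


The relation is a^7 = b^65.
Product of exponents = 7 * 65
= 455

455


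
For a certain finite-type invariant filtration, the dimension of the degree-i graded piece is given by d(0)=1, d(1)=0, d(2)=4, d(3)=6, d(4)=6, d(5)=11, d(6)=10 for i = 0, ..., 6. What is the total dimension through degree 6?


Total dimension = d(0) + d(1) + ... + d(6)
= 1 + 0 + 4 + 6 + 6 + 11 + 10
= 38

38


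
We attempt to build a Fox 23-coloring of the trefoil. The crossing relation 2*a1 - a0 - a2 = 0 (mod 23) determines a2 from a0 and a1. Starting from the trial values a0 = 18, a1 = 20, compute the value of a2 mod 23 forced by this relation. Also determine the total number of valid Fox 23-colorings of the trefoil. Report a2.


Step 1: Apply the given crossing relation 2*a1 - a0 - a2 = 0 (mod 23).
  a2 = 2*a1 - a0 mod 23
  a2 = 2*20 - 18 mod 23
  a2 = 40 - 18 mod 23
  a2 = 22 mod 23 = 22
Step 2: The trefoil has determinant 3.
  Number of Fox p-colorings (p prime) is p^2 if p = 3, else p.
  Since 23 does not divide 3, only trivial (constant) colorings exist.
  (So the trial a0 = 18, a1 = 20 with a0 != a1 does NOT extend to a valid coloring of the whole trefoil: the other two crossing relations require 3*(a1 - a0) = 0 (mod 23), which fails.)
  Total colorings = 23
Step 3: a2 = 22, total Fox 23-colorings = 23

22


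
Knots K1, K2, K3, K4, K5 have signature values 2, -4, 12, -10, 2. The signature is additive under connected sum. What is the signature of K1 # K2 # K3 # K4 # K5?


The signature is additive under connected sum.
signature(K1 # K2 # K3 # K4 # K5) = (2) + (-4) + (12) + (-10) + (2)
= 2

2


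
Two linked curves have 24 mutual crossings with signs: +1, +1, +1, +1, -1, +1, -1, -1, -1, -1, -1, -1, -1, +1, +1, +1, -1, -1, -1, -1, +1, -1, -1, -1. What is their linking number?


Step 1: Count positive crossings: 9
Step 2: Count negative crossings: 15
Step 3: Sum of signs = 9 - 15 = -6
Step 4: Linking number = sum/2 = -6/2 = -3

-3


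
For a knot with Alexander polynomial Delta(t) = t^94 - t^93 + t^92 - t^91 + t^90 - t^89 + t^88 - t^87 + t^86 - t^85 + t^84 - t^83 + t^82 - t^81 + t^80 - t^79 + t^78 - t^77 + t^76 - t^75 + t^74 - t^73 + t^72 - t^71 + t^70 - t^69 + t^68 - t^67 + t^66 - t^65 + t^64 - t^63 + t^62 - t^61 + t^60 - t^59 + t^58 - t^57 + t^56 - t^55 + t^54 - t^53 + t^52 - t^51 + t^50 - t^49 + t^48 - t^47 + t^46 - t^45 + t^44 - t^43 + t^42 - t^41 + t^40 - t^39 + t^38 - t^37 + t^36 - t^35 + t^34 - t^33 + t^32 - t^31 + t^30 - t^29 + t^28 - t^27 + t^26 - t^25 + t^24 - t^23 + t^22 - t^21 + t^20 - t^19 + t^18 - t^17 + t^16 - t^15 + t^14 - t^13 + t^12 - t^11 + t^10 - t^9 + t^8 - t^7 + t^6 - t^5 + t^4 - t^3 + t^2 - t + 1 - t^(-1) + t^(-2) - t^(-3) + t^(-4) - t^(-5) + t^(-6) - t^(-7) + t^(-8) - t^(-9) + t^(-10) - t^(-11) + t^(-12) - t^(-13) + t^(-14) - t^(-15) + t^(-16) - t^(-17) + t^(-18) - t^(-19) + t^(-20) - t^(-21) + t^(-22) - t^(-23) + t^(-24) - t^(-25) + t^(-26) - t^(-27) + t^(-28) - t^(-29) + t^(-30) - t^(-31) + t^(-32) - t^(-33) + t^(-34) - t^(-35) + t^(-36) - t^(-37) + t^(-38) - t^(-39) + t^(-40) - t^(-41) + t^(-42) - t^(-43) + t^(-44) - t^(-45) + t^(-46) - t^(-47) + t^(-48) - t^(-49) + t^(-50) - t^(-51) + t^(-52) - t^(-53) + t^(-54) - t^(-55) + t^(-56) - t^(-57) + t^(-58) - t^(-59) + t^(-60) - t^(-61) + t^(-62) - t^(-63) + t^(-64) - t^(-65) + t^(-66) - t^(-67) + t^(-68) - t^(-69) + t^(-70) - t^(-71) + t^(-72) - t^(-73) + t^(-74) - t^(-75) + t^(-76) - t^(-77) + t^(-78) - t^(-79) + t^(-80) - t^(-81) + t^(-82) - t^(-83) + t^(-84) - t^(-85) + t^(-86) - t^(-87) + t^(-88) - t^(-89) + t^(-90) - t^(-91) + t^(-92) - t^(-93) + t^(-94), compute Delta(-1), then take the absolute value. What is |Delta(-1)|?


Step 1: The polynomial has 189 terms with alternating signs, exponents from 94 down to -94.
Step 2: Substitute t = -1. The i-th term has coefficient (-1)^i and exponent (m-i),
  so its value is (-1)^i * (-1)^(m-i) = (-1)^m = 1 for every i.
Step 3: All 189 terms equal 1, so Delta(-1) = 189 * (1) = 189
Step 4: |Delta(-1)| = 189

189


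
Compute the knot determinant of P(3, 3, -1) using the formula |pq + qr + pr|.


Step 1: Compute pq + qr + pr.
pq = 3*3 = 9
qr = 3*(-1) = -3
pr = 3*(-1) = -3
pq + qr + pr = 9 + (-3) + (-3) = 3
Step 2: Take absolute value.
det(P(3,3,-1)) = |3| = 3

3


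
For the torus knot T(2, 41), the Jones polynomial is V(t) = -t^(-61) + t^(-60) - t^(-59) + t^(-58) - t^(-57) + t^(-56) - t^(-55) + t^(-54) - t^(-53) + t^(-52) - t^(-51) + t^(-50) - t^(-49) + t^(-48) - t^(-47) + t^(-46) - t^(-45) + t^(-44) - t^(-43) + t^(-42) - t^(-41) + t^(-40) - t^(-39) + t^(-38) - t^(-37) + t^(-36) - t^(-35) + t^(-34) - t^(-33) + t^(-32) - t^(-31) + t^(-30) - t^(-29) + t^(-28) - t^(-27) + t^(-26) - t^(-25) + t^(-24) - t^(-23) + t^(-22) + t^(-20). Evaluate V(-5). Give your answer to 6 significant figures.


Substituting t = -5 into V(t) = -t^(-61) + t^(-60) - t^(-59) + t^(-58) - t^(-57) + t^(-56) - t^(-55) + t^(-54) - t^(-53) + t^(-52) - t^(-51) + t^(-50) - t^(-49) + t^(-48) - t^(-47) + t^(-46) - t^(-45) + t^(-44) - t^(-43) + t^(-42) - t^(-41) + t^(-40) - t^(-39) + t^(-38) - t^(-37) + t^(-36) - t^(-35) + t^(-34) - t^(-33) + t^(-32) - t^(-31) + t^(-30) - t^(-29) + t^(-28) - t^(-27) + t^(-26) - t^(-25) + t^(-24) - t^(-23) + t^(-22) + t^(-20):
  (-)t^(-61) = 2.30584e-43
  (+)t^(-60) = 1.15292e-42
  (-)t^(-59) = 5.76461e-42
  (+)t^(-58) = 2.8823e-41
  (-)t^(-57) = 1.44115e-40
  (+)t^(-56) = 7.20576e-40
  (-)t^(-55) = 3.60288e-39
  (+)t^(-54) = 1.80144e-38
  (-)t^(-53) = 9.0072e-38
  (+)t^(-52) = 4.5036e-37
  (-)t^(-51) = 2.2518e-36
  (+)t^(-50) = 1.1259e-35
  (-)t^(-49) = 5.6295e-35
  (+)t^(-48) = 2.81475e-34
  (-)t^(-47) = 1.40737e-33
  (+)t^(-46) = 7.03687e-33
  (-)t^(-45) = 3.51844e-32
  (+)t^(-44) = 1.75922e-31
  (-)t^(-43) = 8.79609e-31
  (+)t^(-42) = 4.39805e-30
  (-)t^(-41) = 2.19902e-29
  (+)t^(-40) = 1.09951e-28
  (-)t^(-39) = 5.49756e-28
  (+)t^(-38) = 2.74878e-27
  (-)t^(-37) = 1.37439e-26
  (+)t^(-36) = 6.87195e-26
  (-)t^(-35) = 3.43597e-25
  (+)t^(-34) = 1.71799e-24
  (-)t^(-33) = 8.58993e-24
  (+)t^(-32) = 4.29497e-23
  (-)t^(-31) = 2.14748e-22
  (+)t^(-30) = 1.07374e-21
  (-)t^(-29) = 5.36871e-21
  (+)t^(-28) = 2.68435e-20
  (-)t^(-27) = 1.34218e-19
  (+)t^(-26) = 6.71089e-19
  (-)t^(-25) = 3.35544e-18
  (+)t^(-24) = 1.67772e-17
  (-)t^(-23) = 8.38861e-17
  (+)t^(-22) = 4.1943e-16
  (+)t^(-20) = 1.04858e-14
Sum = (2.30584e-43) + (1.15292e-42) + (5.76461e-42) + (2.8823e-41) + (1.44115e-40) + (7.20576e-40) + (3.60288e-39) + (1.80144e-38) + (9.0072e-38) + (4.5036e-37) + (2.2518e-36) + (1.1259e-35) + (5.6295e-35) + (2.81475e-34) + (1.40737e-33) + (7.03687e-33) + (3.51844e-32) + (1.75922e-31) + (8.79609e-31) + (4.39805e-30) + (2.19902e-29) + (1.09951e-28) + (5.49756e-28) + (2.74878e-27) + (1.37439e-26) + (6.87195e-26) + (3.43597e-25) + (1.71799e-24) + (8.58993e-24) + (4.29497e-23) + (2.14748e-22) + (1.07374e-21) + (5.36871e-21) + (2.68435e-20) + (1.34218e-19) + (6.71089e-19) + (3.35544e-18) + (1.67772e-17) + (8.38861e-17) + (4.1943e-16) + (1.04858e-14)
= 1.1010048e-14
Rounded to 6 significant figures: 1.101e-14

1.101e-14


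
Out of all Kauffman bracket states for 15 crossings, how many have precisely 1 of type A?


We choose which 1 of 15 crossings get A-smoothings.
C(15, 1) = 15! / (1! * 14!)
= 15

15


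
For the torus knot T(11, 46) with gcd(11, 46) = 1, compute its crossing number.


For a torus knot T(p, q) with gcd(p,q)=1,
the crossing number is min(p*(q-1), q*(p-1)).
p*(q-1) = 11*45 = 495
q*(p-1) = 46*10 = 460
min(495, 460) = 460

460


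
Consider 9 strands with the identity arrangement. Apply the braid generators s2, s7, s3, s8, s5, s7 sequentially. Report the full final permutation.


Starting with identity [1, 2, 3, 4, 5, 6, 7, 8, 9].
Apply generators in sequence:
  After s2: [1, 3, 2, 4, 5, 6, 7, 8, 9]
  After s7: [1, 3, 2, 4, 5, 6, 8, 7, 9]
  After s3: [1, 3, 4, 2, 5, 6, 8, 7, 9]
  After s8: [1, 3, 4, 2, 5, 6, 8, 9, 7]
  After s5: [1, 3, 4, 2, 6, 5, 8, 9, 7]
  After s7: [1, 3, 4, 2, 6, 5, 9, 8, 7]
Final permutation: [1, 3, 4, 2, 6, 5, 9, 8, 7]

[1, 3, 4, 2, 6, 5, 9, 8, 7]


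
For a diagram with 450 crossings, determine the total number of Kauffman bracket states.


Each crossing contributes 2 choices (A-smoothing or B-smoothing).
Total states = 2^450 = 2907354897182427562197295231552018137414565442749272241125960796722557152453591693304764202855054262243050086425064711734138406514458624

2907354897182427562197295231552018137414565442749272241125960796722557152453591693304764202855054262243050086425064711734138406514458624


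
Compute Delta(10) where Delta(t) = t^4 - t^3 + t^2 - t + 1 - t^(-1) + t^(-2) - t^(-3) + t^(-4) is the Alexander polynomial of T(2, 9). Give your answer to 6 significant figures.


Substituting t = 10 into Delta(t) = t^4 - t^3 + t^2 - t + 1 - t^(-1) + t^(-2) - t^(-3) + t^(-4):
Term values: (10000) + (-1000) + (100) + (-10) + (1) + (-0.1) + (0.01) + (-0.001) + (0.0001)
Sum = 9090.9091
Rounded to 6 significant figures: 9090.91

9090.91


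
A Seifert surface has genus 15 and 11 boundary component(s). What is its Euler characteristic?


chi = 2 - 2g - b
= 2 - 2*15 - 11
= 2 - 30 - 11 = -39

-39


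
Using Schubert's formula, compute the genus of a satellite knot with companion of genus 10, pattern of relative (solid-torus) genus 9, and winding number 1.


Schubert: g(satellite) = g_rel(pattern) + |winding| * g(companion),
where g_rel(pattern) is the genus of the pattern relative to the solid torus.
= 9 + 1 * 10
= 9 + 10 = 19

19


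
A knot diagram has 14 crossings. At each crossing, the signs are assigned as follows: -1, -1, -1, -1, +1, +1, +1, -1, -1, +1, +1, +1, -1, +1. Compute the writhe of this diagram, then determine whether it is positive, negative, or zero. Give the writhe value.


Step 1: Count positive crossings (+1).
Positive crossings: 7
Step 2: Count negative crossings (-1).
Negative crossings: 7
Step 3: Writhe = (positive) - (negative)
w = 7 - 7 = 0
Step 4: |w| = 0, and w is zero

0


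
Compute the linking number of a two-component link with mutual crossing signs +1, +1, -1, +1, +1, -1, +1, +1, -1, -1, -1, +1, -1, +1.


Step 1: Count positive crossings: 8
Step 2: Count negative crossings: 6
Step 3: Sum of signs = 8 - 6 = 2
Step 4: Linking number = sum/2 = 2/2 = 1

1


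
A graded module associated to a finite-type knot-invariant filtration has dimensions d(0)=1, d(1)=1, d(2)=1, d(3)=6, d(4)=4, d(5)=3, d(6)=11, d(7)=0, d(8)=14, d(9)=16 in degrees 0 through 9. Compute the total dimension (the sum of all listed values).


Total dimension = d(0) + d(1) + ... + d(9)
= 1 + 1 + 1 + 6 + 4 + 3 + 11 + 0 + 14 + 16
= 57

57


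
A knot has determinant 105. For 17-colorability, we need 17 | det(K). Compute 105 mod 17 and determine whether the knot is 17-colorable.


Step 1: A knot is p-colorable if and only if p divides its determinant.
Step 2: Compute 105 mod 17.
105 = 6 * 17 + 3
Step 3: 105 mod 17 = 3
Step 4: The knot is 17-colorable: no

3


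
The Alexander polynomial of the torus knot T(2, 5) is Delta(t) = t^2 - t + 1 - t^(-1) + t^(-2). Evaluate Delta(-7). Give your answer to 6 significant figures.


Substituting t = -7 into Delta(t) = t^2 - t + 1 - t^(-1) + t^(-2):
Term values: (49) + (7) + (1) + (0.142857) + (0.0204082)
Sum = 57.16326531
Rounded to 6 significant figures: 57.1633

57.1633


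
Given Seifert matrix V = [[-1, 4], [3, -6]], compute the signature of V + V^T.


Step 1: V + V^T = [[-2, 7], [7, -12]]
Step 2: trace = -14, det = -25
Step 3: Discriminant = (-14)^2 - 4*(-25) = 296
Step 4: Eigenvalues: 1.60233, -15.6023
Step 5: Signature = (# positive eigenvalues) - (# negative eigenvalues) = 0

0


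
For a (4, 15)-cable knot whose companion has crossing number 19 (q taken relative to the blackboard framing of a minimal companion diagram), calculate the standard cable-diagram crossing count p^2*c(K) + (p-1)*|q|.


Step 1: Each of the c(K) crossings of the companion diagram becomes p*p = p^2 crossings among the p parallel strands, and each of the |q| twists s_1 s_2 ... s_(p-1) adds (p-1) crossings.
  Crossings = p^2 * c(K) + (p-1)*|q|
Step 2: = 4^2 * 19 + (4-1)*15
Step 3: = 16*19 + 3*15
Step 4: = 304 + 45 = 349

349


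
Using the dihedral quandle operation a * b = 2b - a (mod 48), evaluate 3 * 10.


3 * 10 = 2*10 - 3 mod 48
= 20 - 3 mod 48
= 17 mod 48 = 17

17


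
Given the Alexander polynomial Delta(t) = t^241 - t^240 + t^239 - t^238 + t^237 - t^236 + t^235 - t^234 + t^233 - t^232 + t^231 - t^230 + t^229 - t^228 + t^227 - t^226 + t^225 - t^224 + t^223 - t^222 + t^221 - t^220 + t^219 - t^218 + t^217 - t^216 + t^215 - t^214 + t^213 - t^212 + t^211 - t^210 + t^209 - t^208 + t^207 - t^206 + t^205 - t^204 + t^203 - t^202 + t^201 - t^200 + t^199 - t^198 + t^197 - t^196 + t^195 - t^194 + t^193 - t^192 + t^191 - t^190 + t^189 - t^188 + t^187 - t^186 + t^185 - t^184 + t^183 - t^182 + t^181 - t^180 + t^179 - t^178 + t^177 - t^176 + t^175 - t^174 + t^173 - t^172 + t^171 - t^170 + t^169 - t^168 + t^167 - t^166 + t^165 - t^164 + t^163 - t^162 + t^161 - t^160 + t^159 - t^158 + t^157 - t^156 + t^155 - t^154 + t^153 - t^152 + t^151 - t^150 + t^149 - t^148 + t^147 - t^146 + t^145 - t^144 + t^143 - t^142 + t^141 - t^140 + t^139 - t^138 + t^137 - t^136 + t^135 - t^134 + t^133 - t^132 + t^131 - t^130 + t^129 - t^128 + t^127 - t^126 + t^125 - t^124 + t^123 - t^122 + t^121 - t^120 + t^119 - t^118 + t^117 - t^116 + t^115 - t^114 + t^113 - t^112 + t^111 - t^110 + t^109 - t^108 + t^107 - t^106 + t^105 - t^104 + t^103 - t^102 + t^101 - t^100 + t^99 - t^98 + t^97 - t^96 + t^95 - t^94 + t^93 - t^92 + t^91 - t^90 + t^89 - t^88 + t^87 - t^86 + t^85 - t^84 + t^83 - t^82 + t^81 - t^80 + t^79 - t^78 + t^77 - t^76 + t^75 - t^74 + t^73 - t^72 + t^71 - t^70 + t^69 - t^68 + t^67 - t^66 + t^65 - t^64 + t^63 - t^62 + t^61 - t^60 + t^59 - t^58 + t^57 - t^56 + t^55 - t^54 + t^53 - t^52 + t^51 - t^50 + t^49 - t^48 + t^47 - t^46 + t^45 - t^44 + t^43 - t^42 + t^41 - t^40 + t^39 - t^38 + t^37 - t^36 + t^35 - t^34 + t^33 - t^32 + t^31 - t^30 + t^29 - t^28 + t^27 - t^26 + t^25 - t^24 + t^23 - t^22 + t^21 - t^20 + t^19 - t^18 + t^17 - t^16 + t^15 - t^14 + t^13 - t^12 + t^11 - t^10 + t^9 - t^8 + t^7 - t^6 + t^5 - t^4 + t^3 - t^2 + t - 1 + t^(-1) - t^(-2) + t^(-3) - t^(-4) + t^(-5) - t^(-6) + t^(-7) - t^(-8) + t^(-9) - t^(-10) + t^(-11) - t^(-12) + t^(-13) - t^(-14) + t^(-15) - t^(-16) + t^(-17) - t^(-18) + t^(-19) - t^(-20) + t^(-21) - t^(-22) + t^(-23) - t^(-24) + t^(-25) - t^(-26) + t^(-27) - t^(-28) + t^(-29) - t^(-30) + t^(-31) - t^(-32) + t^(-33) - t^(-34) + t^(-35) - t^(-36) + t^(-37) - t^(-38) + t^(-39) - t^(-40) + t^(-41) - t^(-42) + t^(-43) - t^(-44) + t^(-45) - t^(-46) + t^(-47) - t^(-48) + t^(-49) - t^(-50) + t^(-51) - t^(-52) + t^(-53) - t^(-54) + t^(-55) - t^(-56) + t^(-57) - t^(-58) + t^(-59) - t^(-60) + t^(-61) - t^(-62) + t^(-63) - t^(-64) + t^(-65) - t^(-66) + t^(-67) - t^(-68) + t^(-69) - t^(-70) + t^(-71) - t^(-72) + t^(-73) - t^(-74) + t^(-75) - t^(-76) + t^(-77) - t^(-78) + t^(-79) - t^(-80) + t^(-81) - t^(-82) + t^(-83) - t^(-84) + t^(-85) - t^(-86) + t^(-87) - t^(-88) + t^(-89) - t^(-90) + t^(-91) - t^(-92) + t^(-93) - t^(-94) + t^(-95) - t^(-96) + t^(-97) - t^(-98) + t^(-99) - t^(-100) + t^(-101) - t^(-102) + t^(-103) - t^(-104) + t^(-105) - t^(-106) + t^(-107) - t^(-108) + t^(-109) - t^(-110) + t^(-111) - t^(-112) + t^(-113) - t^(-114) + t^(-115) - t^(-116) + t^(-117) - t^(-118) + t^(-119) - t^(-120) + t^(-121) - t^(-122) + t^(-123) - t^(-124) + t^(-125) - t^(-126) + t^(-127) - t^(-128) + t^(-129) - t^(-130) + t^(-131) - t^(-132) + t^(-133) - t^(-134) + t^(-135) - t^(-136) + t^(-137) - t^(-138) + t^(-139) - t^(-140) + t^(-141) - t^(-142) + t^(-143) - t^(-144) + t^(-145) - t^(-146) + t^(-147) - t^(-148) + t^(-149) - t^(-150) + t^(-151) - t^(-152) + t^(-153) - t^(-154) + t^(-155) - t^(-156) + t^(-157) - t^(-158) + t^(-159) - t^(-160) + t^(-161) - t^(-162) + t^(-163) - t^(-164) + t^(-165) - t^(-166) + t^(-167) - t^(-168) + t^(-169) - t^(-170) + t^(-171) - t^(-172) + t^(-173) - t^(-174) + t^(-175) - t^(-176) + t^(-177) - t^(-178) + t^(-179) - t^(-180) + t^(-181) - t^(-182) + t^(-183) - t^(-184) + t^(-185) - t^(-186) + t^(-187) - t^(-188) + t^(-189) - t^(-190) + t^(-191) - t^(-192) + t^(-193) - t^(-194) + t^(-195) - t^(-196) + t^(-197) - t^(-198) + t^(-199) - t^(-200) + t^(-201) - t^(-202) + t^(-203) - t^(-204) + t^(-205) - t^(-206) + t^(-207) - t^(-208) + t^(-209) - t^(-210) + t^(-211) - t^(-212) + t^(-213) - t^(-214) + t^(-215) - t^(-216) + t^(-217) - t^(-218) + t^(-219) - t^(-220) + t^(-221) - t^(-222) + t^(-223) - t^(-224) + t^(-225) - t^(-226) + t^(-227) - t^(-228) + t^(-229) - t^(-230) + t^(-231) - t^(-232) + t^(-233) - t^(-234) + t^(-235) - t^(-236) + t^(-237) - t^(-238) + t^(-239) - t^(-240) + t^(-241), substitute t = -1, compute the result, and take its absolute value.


Step 1: The polynomial has 483 terms with alternating signs, exponents from 241 down to -241.
Step 2: Substitute t = -1. The i-th term has coefficient (-1)^i and exponent (m-i),
  so its value is (-1)^i * (-1)^(m-i) = (-1)^m = -1 for every i.
Step 3: All 483 terms equal -1, so Delta(-1) = 483 * (-1) = -483
Step 4: |Delta(-1)| = 483

483


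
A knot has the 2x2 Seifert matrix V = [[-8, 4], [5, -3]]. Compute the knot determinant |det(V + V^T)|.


Step 1: Form V + V^T where V = [[-8, 4], [5, -3]]
  V^T = [[-8, 5], [4, -3]]
  V + V^T = [[-16, 9], [9, -6]]
Step 2: det(V + V^T) = (-16)*(-6) - 9*9
  = 96 - 81 = 15
Step 3: Knot determinant = |det(V + V^T)| = |15| = 15

15


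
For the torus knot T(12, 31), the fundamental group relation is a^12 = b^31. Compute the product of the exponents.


The relation is a^12 = b^31.
Product of exponents = 12 * 31
= 372

372


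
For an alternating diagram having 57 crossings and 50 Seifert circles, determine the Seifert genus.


For alternating knots, g = (c - s + 1)/2.
= (57 - 50 + 1)/2
= 8/2 = 4

4


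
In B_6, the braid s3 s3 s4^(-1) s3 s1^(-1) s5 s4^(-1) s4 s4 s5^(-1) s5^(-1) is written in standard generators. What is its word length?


The word length counts the number of generators (including inverses).
Listing each generator: s3, s3, s4^(-1), s3, s1^(-1), s5, s4^(-1), s4, s4, s5^(-1), s5^(-1)
There are 11 generators in this braid word.

11


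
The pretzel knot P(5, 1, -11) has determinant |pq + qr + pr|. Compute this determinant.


Step 1: Compute pq + qr + pr.
pq = 5*1 = 5
qr = 1*(-11) = -11
pr = 5*(-11) = -55
pq + qr + pr = 5 + (-11) + (-55) = -61
Step 2: Take absolute value.
det(P(5,1,-11)) = |-61| = 61

61


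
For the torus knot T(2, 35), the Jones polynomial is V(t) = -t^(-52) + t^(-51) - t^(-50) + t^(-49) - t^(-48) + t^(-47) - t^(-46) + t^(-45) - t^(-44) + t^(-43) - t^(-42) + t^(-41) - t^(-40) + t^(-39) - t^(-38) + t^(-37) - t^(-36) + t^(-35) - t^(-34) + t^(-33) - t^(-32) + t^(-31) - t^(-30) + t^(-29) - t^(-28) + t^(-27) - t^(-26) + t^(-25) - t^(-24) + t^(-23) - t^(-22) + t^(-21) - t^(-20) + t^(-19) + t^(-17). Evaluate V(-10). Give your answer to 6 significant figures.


Substituting t = -10 into V(t) = -t^(-52) + t^(-51) - t^(-50) + t^(-49) - t^(-48) + t^(-47) - t^(-46) + t^(-45) - t^(-44) + t^(-43) - t^(-42) + t^(-41) - t^(-40) + t^(-39) - t^(-38) + t^(-37) - t^(-36) + t^(-35) - t^(-34) + t^(-33) - t^(-32) + t^(-31) - t^(-30) + t^(-29) - t^(-28) + t^(-27) - t^(-26) + t^(-25) - t^(-24) + t^(-23) - t^(-22) + t^(-21) - t^(-20) + t^(-19) + t^(-17):
  (-)t^(-52) = -1e-52
  (+)t^(-51) = -1e-51
  (-)t^(-50) = -1e-50
  (+)t^(-49) = -1e-49
  (-)t^(-48) = -1e-48
  (+)t^(-47) = -1e-47
  (-)t^(-46) = -1e-46
  (+)t^(-45) = -1e-45
  (-)t^(-44) = -1e-44
  (+)t^(-43) = -1e-43
  (-)t^(-42) = -1e-42
  (+)t^(-41) = -1e-41
  (-)t^(-40) = -1e-40
  (+)t^(-39) = -1e-39
  (-)t^(-38) = -1e-38
  (+)t^(-37) = -1e-37
  (-)t^(-36) = -1e-36
  (+)t^(-35) = -1e-35
  (-)t^(-34) = -1e-34
  (+)t^(-33) = -1e-33
  (-)t^(-32) = -1e-32
  (+)t^(-31) = -1e-31
  (-)t^(-30) = -1e-30
  (+)t^(-29) = -1e-29
  (-)t^(-28) = -1e-28
  (+)t^(-27) = -1e-27
  (-)t^(-26) = -1e-26
  (+)t^(-25) = -1e-25
  (-)t^(-24) = -1e-24
  (+)t^(-23) = -1e-23
  (-)t^(-22) = -1e-22
  (+)t^(-21) = -1e-21
  (-)t^(-20) = -1e-20
  (+)t^(-19) = -1e-19
  (+)t^(-17) = -1e-17
Sum = (-1e-52) + (-1e-51) + (-1e-50) + (-1e-49) + (-1e-48) + (-1e-47) + (-1e-46) + (-1e-45) + (-1e-44) + (-1e-43) + (-1e-42) + (-1e-41) + (-1e-40) + (-1e-39) + (-1e-38) + (-1e-37) + (-1e-36) + (-1e-35) + (-1e-34) + (-1e-33) + (-1e-32) + (-1e-31) + (-1e-30) + (-1e-29) + (-1e-28) + (-1e-27) + (-1e-26) + (-1e-25) + (-1e-24) + (-1e-23) + (-1e-22) + (-1e-21) + (-1e-20) + (-1e-19) + (-1e-17)
= -1.011111111e-17
Rounded to 6 significant figures: -1.01111e-17

-1.01111e-17


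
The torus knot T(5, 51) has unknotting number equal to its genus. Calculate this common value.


For a torus knot T(p,q), both the unknotting number and genus equal (p-1)(q-1)/2.
= (5-1)(51-1)/2
= 4*50/2
= 200/2 = 100

100


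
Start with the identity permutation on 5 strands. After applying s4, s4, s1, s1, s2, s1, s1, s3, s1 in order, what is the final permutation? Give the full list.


Starting with identity [1, 2, 3, 4, 5].
Apply generators in sequence:
  After s4: [1, 2, 3, 5, 4]
  After s4: [1, 2, 3, 4, 5]
  After s1: [2, 1, 3, 4, 5]
  After s1: [1, 2, 3, 4, 5]
  After s2: [1, 3, 2, 4, 5]
  After s1: [3, 1, 2, 4, 5]
  After s1: [1, 3, 2, 4, 5]
  After s3: [1, 3, 4, 2, 5]
  After s1: [3, 1, 4, 2, 5]
Final permutation: [3, 1, 4, 2, 5]

[3, 1, 4, 2, 5]


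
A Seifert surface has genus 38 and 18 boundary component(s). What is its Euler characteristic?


chi = 2 - 2g - b
= 2 - 2*38 - 18
= 2 - 76 - 18 = -92

-92


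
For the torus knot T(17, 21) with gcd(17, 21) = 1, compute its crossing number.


For a torus knot T(p, q) with gcd(p,q)=1,
the crossing number is min(p*(q-1), q*(p-1)).
p*(q-1) = 17*20 = 340
q*(p-1) = 21*16 = 336
min(340, 336) = 336

336


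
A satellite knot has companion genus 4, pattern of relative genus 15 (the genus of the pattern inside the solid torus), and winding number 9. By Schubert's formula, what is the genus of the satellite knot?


Schubert: g(satellite) = g_rel(pattern) + |winding| * g(companion),
where g_rel(pattern) is the genus of the pattern relative to the solid torus.
= 15 + 9 * 4
= 15 + 36 = 51

51


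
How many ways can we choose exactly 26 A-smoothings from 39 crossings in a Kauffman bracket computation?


We choose which 26 of 39 crossings get A-smoothings.
C(39, 26) = 39! / (26! * 13!)
= 8122425444

8122425444


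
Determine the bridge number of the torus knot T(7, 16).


The bridge number of T(p,q) is min(p,q).
min(7, 16) = 7

7


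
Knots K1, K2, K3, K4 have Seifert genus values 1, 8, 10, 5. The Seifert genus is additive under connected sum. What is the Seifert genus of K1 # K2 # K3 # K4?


The Seifert genus is additive under connected sum.
Seifert genus(K1 # K2 # K3 # K4) = (1) + (8) + (10) + (5)
= 24

24


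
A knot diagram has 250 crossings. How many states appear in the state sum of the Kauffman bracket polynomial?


Each crossing contributes 2 choices (A-smoothing or B-smoothing).
Total states = 2^250 = 1809251394333065553493296640760748560207343510400633813116524750123642650624

1809251394333065553493296640760748560207343510400633813116524750123642650624


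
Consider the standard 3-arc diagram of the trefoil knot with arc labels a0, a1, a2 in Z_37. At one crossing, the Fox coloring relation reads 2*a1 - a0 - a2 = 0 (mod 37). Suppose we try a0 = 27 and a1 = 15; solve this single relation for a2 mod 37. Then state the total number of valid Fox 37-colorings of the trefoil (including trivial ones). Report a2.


Step 1: Apply the given crossing relation 2*a1 - a0 - a2 = 0 (mod 37).
  a2 = 2*a1 - a0 mod 37
  a2 = 2*15 - 27 mod 37
  a2 = 30 - 27 mod 37
  a2 = 3 mod 37 = 3
Step 2: The trefoil has determinant 3.
  Number of Fox p-colorings (p prime) is p^2 if p = 3, else p.
  Since 37 does not divide 3, only trivial (constant) colorings exist.
  (So the trial a0 = 27, a1 = 15 with a0 != a1 does NOT extend to a valid coloring of the whole trefoil: the other two crossing relations require 3*(a1 - a0) = 0 (mod 37), which fails.)
  Total colorings = 37
Step 3: a2 = 3, total Fox 37-colorings = 37

3


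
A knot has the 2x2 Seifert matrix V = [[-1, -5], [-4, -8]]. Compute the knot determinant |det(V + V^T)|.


Step 1: Form V + V^T where V = [[-1, -5], [-4, -8]]
  V^T = [[-1, -4], [-5, -8]]
  V + V^T = [[-2, -9], [-9, -16]]
Step 2: det(V + V^T) = (-2)*(-16) - (-9)*(-9)
  = 32 - 81 = -49
Step 3: Knot determinant = |det(V + V^T)| = |-49| = 49

49


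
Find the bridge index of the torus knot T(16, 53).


The bridge number of T(p,q) is min(p,q).
min(16, 53) = 16

16


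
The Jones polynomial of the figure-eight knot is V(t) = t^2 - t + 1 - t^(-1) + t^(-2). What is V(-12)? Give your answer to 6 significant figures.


Substituting t = -12 into V(t) = t^2 - t + 1 - t^(-1) + t^(-2):
  (+)t^(2) = 144
  (-)t^(1) = 12
  (+)t^(0) = 1
  (-)t^(-1) = 0.0833333
  (+)t^(-2) = 0.00694444
Sum = (144) + (12) + (1) + (0.0833333) + (0.00694444)
= 157.0902778
Rounded to 6 significant figures: 157.09

157.09


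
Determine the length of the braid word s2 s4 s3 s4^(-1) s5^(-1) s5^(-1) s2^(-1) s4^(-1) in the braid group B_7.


The word length counts the number of generators (including inverses).
Listing each generator: s2, s4, s3, s4^(-1), s5^(-1), s5^(-1), s2^(-1), s4^(-1)
There are 8 generators in this braid word.

8


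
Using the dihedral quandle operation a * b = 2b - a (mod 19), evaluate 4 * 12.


4 * 12 = 2*12 - 4 mod 19
= 24 - 4 mod 19
= 20 mod 19 = 1

1


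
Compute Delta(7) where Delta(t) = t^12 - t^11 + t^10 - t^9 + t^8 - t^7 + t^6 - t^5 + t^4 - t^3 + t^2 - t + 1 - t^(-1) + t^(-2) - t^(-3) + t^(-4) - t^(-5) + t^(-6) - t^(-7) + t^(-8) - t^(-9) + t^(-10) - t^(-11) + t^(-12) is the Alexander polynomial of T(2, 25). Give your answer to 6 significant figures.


Substituting t = 7 into Delta(t) = t^12 - t^11 + t^10 - t^9 + t^8 - t^7 + t^6 - t^5 + t^4 - t^3 + t^2 - t + 1 - t^(-1) + t^(-2) - t^(-3) + t^(-4) - t^(-5) + t^(-6) - t^(-7) + t^(-8) - t^(-9) + t^(-10) - t^(-11) + t^(-12):
Term values: (13841287201) + (-1977326743) + (282475249) + (-40353607) + (5764801) + (-823543) + (117649) + (-16807) + (2401) + (-343) + (49) + (-7) + (1) + (-0.142857) + (0.0204082) + (-0.00291545) + (0.000416493) + (-5.9499e-05) + (8.49986e-06) + (-1.21427e-06) + (1.73467e-07) + (-2.47809e-08) + (3.54013e-09) + (-5.05733e-10) + (7.22476e-11)
Sum = 1.21111263e+10
Rounded to 6 significant figures: 1.21111e+10

1.21111e+10


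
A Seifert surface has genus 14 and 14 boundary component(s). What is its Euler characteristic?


chi = 2 - 2g - b
= 2 - 2*14 - 14
= 2 - 28 - 14 = -40

-40


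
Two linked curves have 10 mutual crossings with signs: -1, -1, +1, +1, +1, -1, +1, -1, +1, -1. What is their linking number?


Step 1: Count positive crossings: 5
Step 2: Count negative crossings: 5
Step 3: Sum of signs = 5 - 5 = 0
Step 4: Linking number = sum/2 = 0/2 = 0

0


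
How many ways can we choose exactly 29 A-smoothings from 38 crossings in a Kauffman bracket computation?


We choose which 29 of 38 crossings get A-smoothings.
C(38, 29) = 38! / (29! * 9!)
= 163011640

163011640


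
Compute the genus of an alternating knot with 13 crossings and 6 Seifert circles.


For alternating knots, g = (c - s + 1)/2.
= (13 - 6 + 1)/2
= 8/2 = 4

4


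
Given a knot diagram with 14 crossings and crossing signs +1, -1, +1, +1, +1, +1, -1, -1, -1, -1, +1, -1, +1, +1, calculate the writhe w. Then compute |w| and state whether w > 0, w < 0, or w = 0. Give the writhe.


Step 1: Count positive crossings (+1).
Positive crossings: 8
Step 2: Count negative crossings (-1).
Negative crossings: 6
Step 3: Writhe = (positive) - (negative)
w = 8 - 6 = 2
Step 4: |w| = 2, and w is positive

2


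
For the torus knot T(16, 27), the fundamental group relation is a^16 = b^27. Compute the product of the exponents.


The relation is a^16 = b^27.
Product of exponents = 16 * 27
= 432

432


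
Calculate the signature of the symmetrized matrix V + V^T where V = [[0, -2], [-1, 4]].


Step 1: V + V^T = [[0, -3], [-3, 8]]
Step 2: trace = 8, det = -9
Step 3: Discriminant = 8^2 - 4*(-9) = 100
Step 4: Eigenvalues: 9, -1
Step 5: Signature = (# positive eigenvalues) - (# negative eigenvalues) = 0

0


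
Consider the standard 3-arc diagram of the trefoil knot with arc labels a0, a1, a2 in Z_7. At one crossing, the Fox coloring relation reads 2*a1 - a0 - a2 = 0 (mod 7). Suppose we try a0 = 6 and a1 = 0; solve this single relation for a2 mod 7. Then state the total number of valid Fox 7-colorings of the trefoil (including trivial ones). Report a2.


Step 1: Apply the given crossing relation 2*a1 - a0 - a2 = 0 (mod 7).
  a2 = 2*a1 - a0 mod 7
  a2 = 2*0 - 6 mod 7
  a2 = 0 - 6 mod 7
  a2 = -6 mod 7 = 1
Step 2: The trefoil has determinant 3.
  Number of Fox p-colorings (p prime) is p^2 if p = 3, else p.
  Since 7 does not divide 3, only trivial (constant) colorings exist.
  (So the trial a0 = 6, a1 = 0 with a0 != a1 does NOT extend to a valid coloring of the whole trefoil: the other two crossing relations require 3*(a1 - a0) = 0 (mod 7), which fails.)
  Total colorings = 7
Step 3: a2 = 1, total Fox 7-colorings = 7

1


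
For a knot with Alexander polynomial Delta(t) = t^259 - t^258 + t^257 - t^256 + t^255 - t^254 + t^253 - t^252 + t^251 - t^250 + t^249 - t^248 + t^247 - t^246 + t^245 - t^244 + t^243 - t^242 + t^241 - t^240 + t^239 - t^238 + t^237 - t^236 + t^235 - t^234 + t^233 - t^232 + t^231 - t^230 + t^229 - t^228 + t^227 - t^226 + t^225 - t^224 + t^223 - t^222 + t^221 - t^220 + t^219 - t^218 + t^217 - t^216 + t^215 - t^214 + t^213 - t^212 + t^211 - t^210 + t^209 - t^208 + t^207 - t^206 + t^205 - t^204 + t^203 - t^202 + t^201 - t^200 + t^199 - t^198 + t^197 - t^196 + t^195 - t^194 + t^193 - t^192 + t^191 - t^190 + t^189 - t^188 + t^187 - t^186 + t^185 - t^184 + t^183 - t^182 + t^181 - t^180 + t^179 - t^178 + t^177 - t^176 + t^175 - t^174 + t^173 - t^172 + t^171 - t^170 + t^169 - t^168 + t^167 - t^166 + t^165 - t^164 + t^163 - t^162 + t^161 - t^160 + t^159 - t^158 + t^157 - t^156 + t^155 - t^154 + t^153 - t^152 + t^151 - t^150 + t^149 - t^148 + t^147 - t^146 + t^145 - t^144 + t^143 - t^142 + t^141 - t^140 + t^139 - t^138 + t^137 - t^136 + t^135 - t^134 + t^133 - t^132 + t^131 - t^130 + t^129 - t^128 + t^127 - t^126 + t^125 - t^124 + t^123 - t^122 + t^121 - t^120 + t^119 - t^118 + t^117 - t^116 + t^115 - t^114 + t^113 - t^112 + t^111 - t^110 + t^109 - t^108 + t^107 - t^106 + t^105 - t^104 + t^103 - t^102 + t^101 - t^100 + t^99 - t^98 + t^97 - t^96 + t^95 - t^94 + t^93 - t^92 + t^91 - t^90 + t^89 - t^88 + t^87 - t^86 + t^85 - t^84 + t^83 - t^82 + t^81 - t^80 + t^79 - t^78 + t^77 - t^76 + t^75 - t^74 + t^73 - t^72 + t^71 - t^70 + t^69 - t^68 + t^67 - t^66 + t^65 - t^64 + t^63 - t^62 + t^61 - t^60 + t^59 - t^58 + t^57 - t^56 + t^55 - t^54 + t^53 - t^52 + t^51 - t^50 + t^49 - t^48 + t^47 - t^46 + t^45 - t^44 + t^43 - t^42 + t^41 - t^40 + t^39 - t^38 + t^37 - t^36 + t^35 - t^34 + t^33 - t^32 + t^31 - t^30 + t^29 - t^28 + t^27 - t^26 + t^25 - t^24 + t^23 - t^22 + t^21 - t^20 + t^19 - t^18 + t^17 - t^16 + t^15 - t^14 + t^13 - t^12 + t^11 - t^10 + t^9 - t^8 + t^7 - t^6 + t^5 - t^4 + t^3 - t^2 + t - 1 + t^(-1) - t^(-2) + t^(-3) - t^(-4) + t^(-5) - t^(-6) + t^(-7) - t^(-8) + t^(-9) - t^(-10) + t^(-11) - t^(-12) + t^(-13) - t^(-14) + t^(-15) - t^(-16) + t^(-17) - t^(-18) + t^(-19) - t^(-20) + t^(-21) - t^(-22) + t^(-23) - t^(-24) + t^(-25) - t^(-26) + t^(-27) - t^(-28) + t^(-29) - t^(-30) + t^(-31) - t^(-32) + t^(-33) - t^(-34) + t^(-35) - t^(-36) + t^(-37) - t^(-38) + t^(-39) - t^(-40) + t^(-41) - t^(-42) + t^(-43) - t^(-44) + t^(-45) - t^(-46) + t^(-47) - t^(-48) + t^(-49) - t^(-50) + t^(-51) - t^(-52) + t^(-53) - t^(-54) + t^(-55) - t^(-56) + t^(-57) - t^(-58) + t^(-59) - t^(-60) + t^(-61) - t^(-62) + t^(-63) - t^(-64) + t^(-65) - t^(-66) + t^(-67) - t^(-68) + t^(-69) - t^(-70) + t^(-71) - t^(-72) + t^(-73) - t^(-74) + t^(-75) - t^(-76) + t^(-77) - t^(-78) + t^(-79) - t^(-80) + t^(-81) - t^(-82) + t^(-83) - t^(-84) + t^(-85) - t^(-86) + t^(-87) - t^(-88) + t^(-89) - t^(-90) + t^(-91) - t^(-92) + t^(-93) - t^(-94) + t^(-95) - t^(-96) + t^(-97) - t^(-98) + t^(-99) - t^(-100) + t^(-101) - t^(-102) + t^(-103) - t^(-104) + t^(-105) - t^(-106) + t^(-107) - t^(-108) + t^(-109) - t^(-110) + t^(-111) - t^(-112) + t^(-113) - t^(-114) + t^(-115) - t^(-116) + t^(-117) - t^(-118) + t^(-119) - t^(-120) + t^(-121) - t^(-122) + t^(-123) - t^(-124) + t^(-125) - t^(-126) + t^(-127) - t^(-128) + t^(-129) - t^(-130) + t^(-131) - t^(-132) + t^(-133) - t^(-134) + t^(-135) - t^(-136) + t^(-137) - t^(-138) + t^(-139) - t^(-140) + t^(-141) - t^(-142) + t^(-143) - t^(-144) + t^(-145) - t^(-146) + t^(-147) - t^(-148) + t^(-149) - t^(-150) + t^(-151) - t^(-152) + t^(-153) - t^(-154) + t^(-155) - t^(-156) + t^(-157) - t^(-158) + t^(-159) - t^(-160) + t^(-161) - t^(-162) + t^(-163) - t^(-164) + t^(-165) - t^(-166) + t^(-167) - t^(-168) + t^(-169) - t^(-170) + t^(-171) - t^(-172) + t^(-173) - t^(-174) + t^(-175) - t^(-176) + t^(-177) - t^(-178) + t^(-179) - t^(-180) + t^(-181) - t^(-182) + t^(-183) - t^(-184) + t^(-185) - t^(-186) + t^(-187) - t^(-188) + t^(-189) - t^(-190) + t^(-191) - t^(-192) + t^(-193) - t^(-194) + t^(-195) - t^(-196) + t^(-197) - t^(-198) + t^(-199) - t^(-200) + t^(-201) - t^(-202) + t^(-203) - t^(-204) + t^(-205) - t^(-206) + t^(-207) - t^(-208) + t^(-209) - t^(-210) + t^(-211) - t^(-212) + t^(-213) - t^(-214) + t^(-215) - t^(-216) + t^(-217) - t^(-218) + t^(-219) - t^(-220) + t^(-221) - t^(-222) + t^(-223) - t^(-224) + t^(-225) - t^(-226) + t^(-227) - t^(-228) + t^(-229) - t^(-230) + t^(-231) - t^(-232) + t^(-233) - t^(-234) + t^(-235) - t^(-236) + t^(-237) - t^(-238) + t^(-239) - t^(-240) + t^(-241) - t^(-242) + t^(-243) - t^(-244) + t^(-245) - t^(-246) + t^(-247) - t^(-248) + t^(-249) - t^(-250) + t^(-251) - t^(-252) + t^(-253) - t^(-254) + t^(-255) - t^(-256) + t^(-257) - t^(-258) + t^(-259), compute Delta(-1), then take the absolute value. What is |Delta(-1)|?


Step 1: The polynomial has 519 terms with alternating signs, exponents from 259 down to -259.
Step 2: Substitute t = -1. The i-th term has coefficient (-1)^i and exponent (m-i),
  so its value is (-1)^i * (-1)^(m-i) = (-1)^m = -1 for every i.
Step 3: All 519 terms equal -1, so Delta(-1) = 519 * (-1) = -519
Step 4: |Delta(-1)| = 519

519


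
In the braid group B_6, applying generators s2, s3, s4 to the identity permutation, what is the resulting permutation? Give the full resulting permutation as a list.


Starting with identity [1, 2, 3, 4, 5, 6].
Apply generators in sequence:
  After s2: [1, 3, 2, 4, 5, 6]
  After s3: [1, 3, 4, 2, 5, 6]
  After s4: [1, 3, 4, 5, 2, 6]
Final permutation: [1, 3, 4, 5, 2, 6]

[1, 3, 4, 5, 2, 6]


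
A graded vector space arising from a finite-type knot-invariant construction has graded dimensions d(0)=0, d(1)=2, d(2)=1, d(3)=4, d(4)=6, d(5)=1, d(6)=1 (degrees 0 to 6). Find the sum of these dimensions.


Total dimension = d(0) + d(1) + ... + d(6)
= 0 + 2 + 1 + 4 + 6 + 1 + 1
= 15

15


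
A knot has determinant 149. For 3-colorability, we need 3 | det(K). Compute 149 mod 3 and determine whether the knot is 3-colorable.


Step 1: A knot is p-colorable if and only if p divides its determinant.
Step 2: Compute 149 mod 3.
149 = 49 * 3 + 2
Step 3: 149 mod 3 = 2
Step 4: The knot is 3-colorable: no

2


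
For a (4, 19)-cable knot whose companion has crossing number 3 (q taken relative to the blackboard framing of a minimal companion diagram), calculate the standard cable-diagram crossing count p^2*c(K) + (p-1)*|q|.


Step 1: Each of the c(K) crossings of the companion diagram becomes p*p = p^2 crossings among the p parallel strands, and each of the |q| twists s_1 s_2 ... s_(p-1) adds (p-1) crossings.
  Crossings = p^2 * c(K) + (p-1)*|q|
Step 2: = 4^2 * 3 + (4-1)*19
Step 3: = 16*3 + 3*19
Step 4: = 48 + 57 = 105

105


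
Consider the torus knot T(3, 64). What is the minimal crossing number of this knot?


For a torus knot T(p, q) with gcd(p,q)=1,
the crossing number is min(p*(q-1), q*(p-1)).
p*(q-1) = 3*63 = 189
q*(p-1) = 64*2 = 128
min(189, 128) = 128

128


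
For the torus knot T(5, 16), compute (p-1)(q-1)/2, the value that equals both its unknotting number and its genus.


For a torus knot T(p,q), both the unknotting number and genus equal (p-1)(q-1)/2.
= (5-1)(16-1)/2
= 4*15/2
= 60/2 = 30

30


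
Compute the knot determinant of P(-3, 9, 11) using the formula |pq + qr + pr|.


Step 1: Compute pq + qr + pr.
pq = (-3)*9 = -27
qr = 9*11 = 99
pr = (-3)*11 = -33
pq + qr + pr = -27 + 99 + (-33) = 39
Step 2: Take absolute value.
det(P(-3,9,11)) = |39| = 39

39


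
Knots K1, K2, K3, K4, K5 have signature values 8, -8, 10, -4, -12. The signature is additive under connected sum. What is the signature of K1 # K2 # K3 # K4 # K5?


The signature is additive under connected sum.
signature(K1 # K2 # K3 # K4 # K5) = (8) + (-8) + (10) + (-4) + (-12)
= -6

-6


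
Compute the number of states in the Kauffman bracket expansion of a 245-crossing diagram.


Each crossing contributes 2 choices (A-smoothing or B-smoothing).
Total states = 2^245 = 56539106072908298546665520023773392506479484700019806659891398441363832832

56539106072908298546665520023773392506479484700019806659891398441363832832
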